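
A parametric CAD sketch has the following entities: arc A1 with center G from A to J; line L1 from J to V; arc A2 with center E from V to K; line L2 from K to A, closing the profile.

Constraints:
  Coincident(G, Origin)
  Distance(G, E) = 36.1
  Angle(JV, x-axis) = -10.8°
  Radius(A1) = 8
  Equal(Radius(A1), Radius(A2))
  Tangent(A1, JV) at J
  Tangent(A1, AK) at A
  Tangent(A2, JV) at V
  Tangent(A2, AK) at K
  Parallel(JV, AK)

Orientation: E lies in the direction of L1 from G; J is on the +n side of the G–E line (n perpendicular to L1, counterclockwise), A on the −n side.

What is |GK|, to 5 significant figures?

36.976

The slot axis is L1's direction at -10.8°, so u = (cos -10.8°, sin -10.8°) = (0.98229, -0.18738) and n = (−sin -10.8°, cos -10.8°) = (0.18738, 0.98229). G is at the origin and E lies 36.1 along u from G, so E = 36.1·u = (35.461, -6.7645). Tangency of A1 to both parallel lines with radius 8.0 puts J and A at G ± 8.0·n: J = (1.4991, 7.8583), A = (-1.4991, -7.8583). Equal radii place V and K the same way about E: V = E + 8.0·n = (36.960, 1.0938), K = E − 8.0·n = (33.962, -14.623). Then |GK| = |K − G| = 36.976.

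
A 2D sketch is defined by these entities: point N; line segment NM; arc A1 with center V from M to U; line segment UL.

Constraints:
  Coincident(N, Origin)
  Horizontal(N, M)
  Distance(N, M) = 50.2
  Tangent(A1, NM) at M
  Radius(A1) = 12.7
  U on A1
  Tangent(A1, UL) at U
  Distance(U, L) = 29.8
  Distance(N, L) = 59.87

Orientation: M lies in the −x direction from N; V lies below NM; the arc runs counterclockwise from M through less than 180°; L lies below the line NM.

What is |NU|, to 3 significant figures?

63.5

N is at the origin; NM is horizontal with |NM| = 50.2 and M on the −x side, so M = (-50.2, 0.00). The tangent condition forces VM to be normal to NM, so V = M + (0, -12.7) = (-50.2, -12.7). Since VU ⟂ UL (tangency), |VL| = √(12.7² + 29.8²) = 32.4 regardless of where U sits on A1. So L lies on both circle(N, 59.87) and circle(V, 32.4); the below-NM intersection is L = (-40.9, -43.7). U is the foot of the tangent from L: U = (-60.0, -20.8).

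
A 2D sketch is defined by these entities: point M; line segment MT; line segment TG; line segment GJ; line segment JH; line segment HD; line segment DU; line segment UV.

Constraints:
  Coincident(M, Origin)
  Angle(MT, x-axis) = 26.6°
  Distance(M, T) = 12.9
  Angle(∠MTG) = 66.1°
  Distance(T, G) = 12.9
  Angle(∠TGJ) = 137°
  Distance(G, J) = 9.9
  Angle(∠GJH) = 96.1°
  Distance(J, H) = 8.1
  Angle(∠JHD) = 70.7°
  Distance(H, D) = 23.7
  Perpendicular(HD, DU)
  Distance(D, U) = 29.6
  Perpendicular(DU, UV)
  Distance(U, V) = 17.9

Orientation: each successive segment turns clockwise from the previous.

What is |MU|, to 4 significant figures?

40.82

M is at the origin; MT runs at 26.6° with length 12.9, so T = (11.53, 5.776). ∠MTG = 66.1° gives TG at -87.30° from the x-axis; with |TG| = 12.9, G = (12.14, -7.110). ∠TGJ = 137.0° gives GJ at -130.3° from the x-axis; with |GJ| = 9.9, J = (5.739, -14.66). ∠GJH = 96.1° gives JH at 145.8° from the x-axis; with |JH| = 8.1, H = (-0.9603, -10.11). ∠JHD = 70.7° gives HD at 36.50° from the x-axis; with |HD| = 23.7, D = (18.09, 3.990). HD is perpendicular to DU, so DU runs at -53.50°; with |DU| = 29.6, U = (35.70, -19.80). Then |MU| = |U − M| = 40.82.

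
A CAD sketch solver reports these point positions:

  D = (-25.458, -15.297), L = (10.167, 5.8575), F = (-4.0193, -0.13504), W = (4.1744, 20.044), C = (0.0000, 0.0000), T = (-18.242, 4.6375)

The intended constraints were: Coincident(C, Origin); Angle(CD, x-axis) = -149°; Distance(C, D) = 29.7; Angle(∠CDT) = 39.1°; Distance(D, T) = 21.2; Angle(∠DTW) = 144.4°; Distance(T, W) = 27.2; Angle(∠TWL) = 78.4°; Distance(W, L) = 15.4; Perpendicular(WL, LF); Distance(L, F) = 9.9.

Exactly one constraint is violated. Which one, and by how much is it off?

Distance(L, F) = 9.9 — off by 5.50.

C = (0.00, 0.00) ✓; CD at -149.0° ✓; |CD| = 29.70 ✓; ∠CDT = 39.10° ✓; |DT| = 21.20 ✓; ∠DTW = 144.4° ✓; |TW| = 27.20 ✓; ∠TWL = 78.40° ✓; |WL| = 15.40 ✓; ∠(WL, LF) = 90.00° ✓; |LF| = 15.40 ✗.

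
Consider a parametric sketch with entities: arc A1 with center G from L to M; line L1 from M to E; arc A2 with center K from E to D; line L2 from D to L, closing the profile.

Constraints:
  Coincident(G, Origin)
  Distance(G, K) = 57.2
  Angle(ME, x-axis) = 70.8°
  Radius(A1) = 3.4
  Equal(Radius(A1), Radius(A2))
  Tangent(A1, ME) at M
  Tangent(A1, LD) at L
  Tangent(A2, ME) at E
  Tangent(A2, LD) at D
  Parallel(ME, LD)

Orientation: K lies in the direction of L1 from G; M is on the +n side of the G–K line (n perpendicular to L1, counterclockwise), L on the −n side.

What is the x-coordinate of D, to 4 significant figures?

22.02

Tangency of A1 to both parallel lines with radius 3.4 puts M and L at G ± 3.4·n: M = (-3.211, 1.118), L = (3.211, -1.118). Equal radii place E and D the same way about K: E = K + 3.4·n = (15.60, 55.14), D = K − 3.4·n = (22.02, 52.90). So D.x = 22.02.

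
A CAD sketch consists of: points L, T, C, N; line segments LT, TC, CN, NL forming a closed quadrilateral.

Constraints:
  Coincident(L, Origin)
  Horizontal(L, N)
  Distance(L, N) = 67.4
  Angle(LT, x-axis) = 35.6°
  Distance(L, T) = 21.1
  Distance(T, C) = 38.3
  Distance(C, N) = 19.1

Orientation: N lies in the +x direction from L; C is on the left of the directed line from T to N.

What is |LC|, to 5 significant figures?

57.324

L is at the origin; L and N share the same y with |LN| = 67.4 and N in +x, so N = (67.4, 0). LT runs at 35.6° with |LT| = 21.1, so T = (17.156, 12.283). C is determined by |TC| = 38.3 and |CN| = 19.1 together: it lies at the intersection of circle(T, 38.3) and circle(N, 19.1). With |TN| = 51.723, the foot of the radical line on TN is 36.515 from T and the perpendicular offset is √(38.3² − 36.515²) = 11.555. Taking the left-of-TN solution: C = (55.371, 14.836).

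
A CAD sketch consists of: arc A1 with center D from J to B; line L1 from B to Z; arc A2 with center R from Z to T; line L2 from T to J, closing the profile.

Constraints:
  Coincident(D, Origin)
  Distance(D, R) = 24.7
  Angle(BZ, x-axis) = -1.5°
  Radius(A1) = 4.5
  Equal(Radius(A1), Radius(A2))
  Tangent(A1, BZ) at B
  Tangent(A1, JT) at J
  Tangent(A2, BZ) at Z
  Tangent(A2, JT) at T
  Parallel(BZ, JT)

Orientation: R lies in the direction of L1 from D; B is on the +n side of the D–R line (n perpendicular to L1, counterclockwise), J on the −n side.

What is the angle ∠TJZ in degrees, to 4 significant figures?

20.02°

The slot axis is L1's direction at -1.5°, so u = (cos -1.5°, sin -1.5°) = (0.9997, -0.02618) and n = (−sin -1.5°, cos -1.5°) = (0.02618, 0.9997). D is at the origin and R lies 24.7 along u from D, so R = 24.7·u = (24.69, -0.6466). Tangency of A1 to both parallel lines with radius 4.5 puts B and J at D ± 4.5·n: B = (0.1178, 4.498), J = (-0.1178, -4.498). Equal radii place Z and T the same way about R: Z = R + 4.5·n = (24.81, 3.852), T = R − 4.5·n = (24.57, -5.145). Then cos ∠TJZ = JT·JZ / (|JT||JZ|), giving 20.02°.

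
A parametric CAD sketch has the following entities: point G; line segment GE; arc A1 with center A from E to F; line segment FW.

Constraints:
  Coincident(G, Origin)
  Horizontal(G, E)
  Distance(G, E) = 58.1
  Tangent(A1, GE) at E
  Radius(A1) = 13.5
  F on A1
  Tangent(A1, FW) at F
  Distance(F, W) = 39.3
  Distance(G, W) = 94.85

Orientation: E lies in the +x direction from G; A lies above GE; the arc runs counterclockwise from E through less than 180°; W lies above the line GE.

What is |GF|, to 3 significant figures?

71.7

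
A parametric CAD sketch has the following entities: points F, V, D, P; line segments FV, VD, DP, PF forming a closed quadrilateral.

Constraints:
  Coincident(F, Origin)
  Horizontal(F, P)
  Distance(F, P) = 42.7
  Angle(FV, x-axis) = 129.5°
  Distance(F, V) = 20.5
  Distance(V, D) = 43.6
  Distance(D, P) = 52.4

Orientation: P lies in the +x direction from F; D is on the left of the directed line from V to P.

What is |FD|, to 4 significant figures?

49.72

Checks: |FP| = 42.70 ✓; |FV| = 20.50 ✓; |VD| = 43.60 ✓; |DP| = 52.40 ✓.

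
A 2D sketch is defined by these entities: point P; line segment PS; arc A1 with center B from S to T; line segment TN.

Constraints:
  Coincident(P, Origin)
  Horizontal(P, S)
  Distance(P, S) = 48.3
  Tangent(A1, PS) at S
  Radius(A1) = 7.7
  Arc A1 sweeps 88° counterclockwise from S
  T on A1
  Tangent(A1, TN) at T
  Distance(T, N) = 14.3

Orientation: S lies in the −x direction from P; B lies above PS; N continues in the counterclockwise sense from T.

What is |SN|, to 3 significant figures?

23.2

On A1, S sits at bearing -90° from B; an 88° counterclockwise sweep puts T at bearing -2°, so T = B + 7.7·(cos -2°, sin -2°) = (-40.6, 7.43). Tangency of A1 to TN means the radius BT is perpendicular to TN, so TN runs along (−sin -2°, cos -2°); with |TN| = 14.3, N = (-40.1, 21.7). Then |SN| = |N − S| = 23.2.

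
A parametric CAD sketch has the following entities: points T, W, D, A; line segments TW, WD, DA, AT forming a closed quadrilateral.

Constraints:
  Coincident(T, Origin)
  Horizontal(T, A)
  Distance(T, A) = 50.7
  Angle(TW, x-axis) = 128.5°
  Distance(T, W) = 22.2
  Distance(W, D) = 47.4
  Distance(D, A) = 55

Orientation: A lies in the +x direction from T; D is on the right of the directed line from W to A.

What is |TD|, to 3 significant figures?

27.2

Checks: |TA| = 50.70 ✓; |TW| = 22.20 ✓; |WD| = 47.40 ✓; |DA| = 55.00 ✓.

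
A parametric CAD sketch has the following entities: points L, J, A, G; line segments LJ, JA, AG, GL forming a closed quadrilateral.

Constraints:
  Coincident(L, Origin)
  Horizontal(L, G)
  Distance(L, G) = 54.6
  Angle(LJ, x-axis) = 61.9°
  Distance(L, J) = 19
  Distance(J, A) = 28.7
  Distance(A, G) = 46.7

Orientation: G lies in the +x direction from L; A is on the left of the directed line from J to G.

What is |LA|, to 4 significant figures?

47.40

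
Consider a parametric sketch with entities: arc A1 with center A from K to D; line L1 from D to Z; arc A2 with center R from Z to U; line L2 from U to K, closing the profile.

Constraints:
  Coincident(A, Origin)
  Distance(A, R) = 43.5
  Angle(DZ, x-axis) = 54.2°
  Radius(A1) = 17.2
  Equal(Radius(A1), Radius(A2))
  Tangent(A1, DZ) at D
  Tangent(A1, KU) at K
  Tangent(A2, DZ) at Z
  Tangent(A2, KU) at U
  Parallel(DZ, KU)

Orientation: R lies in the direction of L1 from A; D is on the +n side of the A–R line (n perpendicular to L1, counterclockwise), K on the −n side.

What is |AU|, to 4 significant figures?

46.78

The slot axis is L1's direction at 54.2°, so u = (cos 54.2°, sin 54.2°) = (0.5850, 0.8111) and n = (−sin 54.2°, cos 54.2°) = (-0.8111, 0.5850). A is at the origin and R lies 43.5 along u from A, so R = 43.5·u = (25.45, 35.28). Tangency of A1 to both parallel lines with radius 17.2 puts D and K at A ± 17.2·n: D = (-13.95, 10.06), K = (13.95, -10.06). Equal radii place Z and U the same way about R: Z = R + 17.2·n = (11.50, 45.34), U = R − 17.2·n = (39.40, 25.22). Then |AU| = |U − A| = 46.78.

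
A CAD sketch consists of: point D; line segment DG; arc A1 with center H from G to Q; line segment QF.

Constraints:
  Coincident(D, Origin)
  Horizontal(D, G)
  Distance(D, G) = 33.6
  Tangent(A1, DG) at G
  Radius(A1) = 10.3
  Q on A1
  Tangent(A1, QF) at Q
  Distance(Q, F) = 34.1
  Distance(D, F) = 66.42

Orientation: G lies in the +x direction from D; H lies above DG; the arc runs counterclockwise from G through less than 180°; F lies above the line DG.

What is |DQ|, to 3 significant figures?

44.2

D is at the origin; D and G share the same y with |DG| = 33.6 and G on the +x side, so G = (33.6, 0.00). A1 meets DG tangentially, so HG is at right angles to DG, so H = G + (0, 10.3) = (33.6, 10.3). Since HQ ⟂ QF (tangency), |HF| = √(10.3² + 34.1²) = 35.6 regardless of where Q sits on A1. So F lies on both circle(D, 66.42) and circle(H, 35.6); the above-DG intersection is F = (52.8, 40.3). Q is the foot of the tangent from F: Q = (43.5, 7.50).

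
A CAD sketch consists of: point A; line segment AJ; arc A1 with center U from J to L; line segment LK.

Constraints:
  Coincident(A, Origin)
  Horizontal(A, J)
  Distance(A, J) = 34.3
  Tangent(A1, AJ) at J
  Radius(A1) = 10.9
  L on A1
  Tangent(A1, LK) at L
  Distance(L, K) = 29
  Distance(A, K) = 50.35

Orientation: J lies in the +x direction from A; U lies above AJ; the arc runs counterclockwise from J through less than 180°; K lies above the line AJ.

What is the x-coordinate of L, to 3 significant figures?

43.6

A is at the origin; A and J share the same y with |AJ| = 34.3 and J on the +x side, so J = (34.3, 0.00). Tangency of A1 to AJ means the radius UJ is perpendicular to AJ, so U = J + (0, 10.9) = (34.3, 10.9). Since UL ⟂ LK (tangency), |UK| = √(10.9² + 29.0²) = 31.0 regardless of where L sits on A1. So K lies on both circle(A, 50.35) and circle(U, 31.0); the above-AJ intersection is K = (28.7, 41.4). L is the foot of the tangent from K: L = (43.6, 16.5).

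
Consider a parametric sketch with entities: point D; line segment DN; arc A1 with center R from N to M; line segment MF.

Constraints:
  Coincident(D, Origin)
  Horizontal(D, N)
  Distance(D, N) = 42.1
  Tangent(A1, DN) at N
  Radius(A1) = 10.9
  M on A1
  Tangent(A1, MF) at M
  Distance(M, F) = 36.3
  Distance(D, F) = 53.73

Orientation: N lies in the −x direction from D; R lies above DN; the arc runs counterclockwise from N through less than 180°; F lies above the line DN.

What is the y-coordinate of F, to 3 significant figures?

46.0

D is at the origin; DN is horizontal with |DN| = 42.1 and N on the −x side, so N = (-42.1, 0.00). Tangency of A1 to DN means the radius RN is perpendicular to DN, so R = N + (0, 10.9) = (-42.1, 10.9). Since RM ⟂ MF (tangency), |RF| = √(10.9² + 36.3²) = 37.9 regardless of where M sits on A1. So F lies on both circle(D, 53.73) and circle(R, 37.9); the above-DN intersection is F = (-27.8, 46.0). M is the foot of the tangent from F: M = (-31.2, 9.86).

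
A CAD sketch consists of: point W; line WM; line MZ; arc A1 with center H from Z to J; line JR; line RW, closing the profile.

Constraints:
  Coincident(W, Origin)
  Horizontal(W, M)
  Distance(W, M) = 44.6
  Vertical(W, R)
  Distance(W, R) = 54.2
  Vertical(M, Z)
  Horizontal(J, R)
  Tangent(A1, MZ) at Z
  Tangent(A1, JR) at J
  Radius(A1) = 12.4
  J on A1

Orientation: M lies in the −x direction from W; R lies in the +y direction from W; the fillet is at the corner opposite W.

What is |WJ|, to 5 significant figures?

63.043

The virtual corner opposite W is at (-44.600, 54.200). Since A1 is tangent to MZ there, HZ ⟂ MZ and tangency of A1 to JR means the radius HJ is perpendicular to JR, with radius 12.4, so the center H sits 12.4 in from both sides at H = (-32.200, 41.800). That places the tangent points at Z = (-44.600, 41.800) on MZ and J = (-32.200, 54.200) on JR. Then |WJ| = |J − W| = 63.043.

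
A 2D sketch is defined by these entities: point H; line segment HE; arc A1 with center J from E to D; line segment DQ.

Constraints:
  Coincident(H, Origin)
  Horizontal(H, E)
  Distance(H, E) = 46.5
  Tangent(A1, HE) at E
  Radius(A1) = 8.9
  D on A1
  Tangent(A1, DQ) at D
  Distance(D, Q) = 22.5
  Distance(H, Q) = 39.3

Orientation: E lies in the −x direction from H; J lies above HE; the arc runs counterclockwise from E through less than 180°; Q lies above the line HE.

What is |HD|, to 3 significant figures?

38.7

Checks: |HE| = 46.50 ✓; |JD| = 8.900 ✓; ∠(JD, DQ) = 90.00° ✓; |DQ| = 22.50 ✓; |HQ| = 39.30 ✓.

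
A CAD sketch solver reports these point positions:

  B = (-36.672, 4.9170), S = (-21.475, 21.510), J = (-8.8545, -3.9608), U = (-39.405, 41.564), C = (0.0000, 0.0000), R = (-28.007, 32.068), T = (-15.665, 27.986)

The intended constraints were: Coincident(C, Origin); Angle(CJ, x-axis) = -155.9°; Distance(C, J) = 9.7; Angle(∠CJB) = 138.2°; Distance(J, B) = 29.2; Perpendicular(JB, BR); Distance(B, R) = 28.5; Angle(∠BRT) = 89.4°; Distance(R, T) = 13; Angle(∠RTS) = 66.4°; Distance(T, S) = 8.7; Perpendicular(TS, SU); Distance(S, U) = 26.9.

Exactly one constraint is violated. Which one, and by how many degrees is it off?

Perpendicular(TS, SU) — off by 6.30°.

C = (0.00, 0.00) ✓; CJ at -155.9° ✓; |CJ| = 9.700 ✓; ∠CJB = 138.2° ✓; |JB| = 29.20 ✓; ∠(JB, BR) = 90.00° ✓; |BR| = 28.50 ✓; ∠BRT = 89.40° ✓; |RT| = 13.00 ✓; ∠RTS = 66.40° ✓; |TS| = 8.700 ✓; ∠(TS, SU) = 96.30° ✗; |SU| = 26.90 ✓.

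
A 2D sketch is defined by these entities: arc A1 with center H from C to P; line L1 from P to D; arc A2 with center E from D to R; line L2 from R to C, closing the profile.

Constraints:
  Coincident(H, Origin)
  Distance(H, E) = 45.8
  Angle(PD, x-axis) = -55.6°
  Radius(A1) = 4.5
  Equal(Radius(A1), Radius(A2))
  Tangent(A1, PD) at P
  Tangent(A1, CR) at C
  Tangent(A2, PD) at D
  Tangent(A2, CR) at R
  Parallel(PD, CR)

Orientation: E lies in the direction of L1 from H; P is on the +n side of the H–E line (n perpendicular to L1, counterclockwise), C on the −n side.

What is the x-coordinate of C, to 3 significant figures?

-3.71

The slot axis is L1's direction at -55.6°, so u = (cos -55.6°, sin -55.6°) = (0.565, -0.825) and n = (−sin -55.6°, cos -55.6°) = (0.825, 0.565). H is at the origin and E lies 45.8 along u from H, so E = 45.8·u = (25.9, -37.8). Tangency of A1 to both parallel lines with radius 4.5 puts P and C at H ± 4.5·n: P = (3.71, 2.54), C = (-3.71, -2.54). So C.x = -3.71.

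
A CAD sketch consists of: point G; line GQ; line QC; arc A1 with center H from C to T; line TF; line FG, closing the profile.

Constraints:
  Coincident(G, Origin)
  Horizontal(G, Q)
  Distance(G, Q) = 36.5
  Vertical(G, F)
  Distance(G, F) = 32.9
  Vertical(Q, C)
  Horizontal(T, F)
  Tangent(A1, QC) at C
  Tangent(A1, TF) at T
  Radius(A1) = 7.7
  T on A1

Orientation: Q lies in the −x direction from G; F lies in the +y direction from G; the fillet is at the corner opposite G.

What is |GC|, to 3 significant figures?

44.4

G is at the origin; G and Q share the same y with |GQ| = 36.5 and Q on the −x side, so Q = (-36.5, 0.00). GF is vertical with |GF| = 32.9 and F on the +y side, so F = (0.00, 32.9). The virtual corner opposite G is at (-36.5, 32.9). The tangent condition forces HC to be normal to QC and the tangent condition forces HT to be normal to TF, with radius 7.7, so the center H sits 7.7 in from both sides at H = (-28.8, 25.2). That places the tangent points at C = (-36.5, 25.2) on QC and T = (-28.8, 32.9) on TF. Then |GC| = |C − G| = 44.4.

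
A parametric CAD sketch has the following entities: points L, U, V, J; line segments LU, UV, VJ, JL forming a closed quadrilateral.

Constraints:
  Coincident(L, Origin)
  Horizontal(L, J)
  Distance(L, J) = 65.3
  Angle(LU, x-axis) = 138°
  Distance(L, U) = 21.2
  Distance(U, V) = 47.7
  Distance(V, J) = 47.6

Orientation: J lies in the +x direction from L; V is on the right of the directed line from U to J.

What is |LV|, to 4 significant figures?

26.52

Checks: |UV| = 47.70 ✓; |VJ| = 47.60 ✓.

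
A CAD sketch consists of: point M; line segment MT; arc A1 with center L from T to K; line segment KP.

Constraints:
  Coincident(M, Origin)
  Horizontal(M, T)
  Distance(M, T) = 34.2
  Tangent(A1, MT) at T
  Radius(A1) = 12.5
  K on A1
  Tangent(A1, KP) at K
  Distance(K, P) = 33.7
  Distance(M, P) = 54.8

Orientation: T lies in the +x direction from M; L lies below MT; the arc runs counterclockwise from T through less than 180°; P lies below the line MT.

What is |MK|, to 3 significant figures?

26.2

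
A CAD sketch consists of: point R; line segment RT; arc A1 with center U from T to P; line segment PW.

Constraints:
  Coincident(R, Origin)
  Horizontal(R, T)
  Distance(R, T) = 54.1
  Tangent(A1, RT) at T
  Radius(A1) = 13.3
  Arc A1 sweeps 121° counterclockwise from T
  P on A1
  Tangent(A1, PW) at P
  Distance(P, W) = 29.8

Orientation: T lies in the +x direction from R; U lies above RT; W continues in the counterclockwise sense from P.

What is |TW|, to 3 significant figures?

45.9

R is at the origin; RT is horizontal with |RT| = 54.1 and T on the +x side, so T = (54.1, 0.00). A1 meets RT tangentially, so UT is at right angles to RT, so U = T + (0, 13.3) = (54.1, 13.3). On A1, T sits at bearing -90° from U; a 121° counterclockwise sweep puts P at bearing 31°, so P = U + 13.3·(cos 31°, sin 31°) = (65.5, 20.2). A1 meets PW tangentially, so UP is at right angles to PW, so PW runs along (−sin 31°, cos 31°); with |PW| = 29.8, W = (50.2, 45.7). Then |TW| = |W − T| = 45.9.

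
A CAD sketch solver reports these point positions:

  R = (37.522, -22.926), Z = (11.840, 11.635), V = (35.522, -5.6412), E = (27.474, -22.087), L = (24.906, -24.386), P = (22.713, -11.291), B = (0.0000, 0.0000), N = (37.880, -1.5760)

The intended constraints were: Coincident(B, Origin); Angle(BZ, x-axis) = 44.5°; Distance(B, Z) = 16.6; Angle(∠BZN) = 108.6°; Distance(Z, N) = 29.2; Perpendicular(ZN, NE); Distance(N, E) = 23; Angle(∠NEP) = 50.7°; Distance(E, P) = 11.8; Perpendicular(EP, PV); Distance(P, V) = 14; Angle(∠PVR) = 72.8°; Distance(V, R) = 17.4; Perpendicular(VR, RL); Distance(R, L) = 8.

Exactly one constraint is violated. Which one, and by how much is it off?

Distance(R, L) = 8 — off by 4.70.

B = (0.00, 0.00) ✓; BZ at 44.50° ✓; |BZ| = 16.60 ✓; ∠BZN = 108.6° ✓; |ZN| = 29.20 ✓; ∠(ZN, NE) = 90.00° ✓; |NE| = 23.00 ✓; ∠NEP = 50.70° ✓; |EP| = 11.80 ✓; ∠(EP, PV) = 90.00° ✓; |PV| = 14.00 ✓; ∠PVR = 72.80° ✓; |VR| = 17.40 ✓; ∠(VR, RL) = 90.00° ✓; |RL| = 12.70 ✗.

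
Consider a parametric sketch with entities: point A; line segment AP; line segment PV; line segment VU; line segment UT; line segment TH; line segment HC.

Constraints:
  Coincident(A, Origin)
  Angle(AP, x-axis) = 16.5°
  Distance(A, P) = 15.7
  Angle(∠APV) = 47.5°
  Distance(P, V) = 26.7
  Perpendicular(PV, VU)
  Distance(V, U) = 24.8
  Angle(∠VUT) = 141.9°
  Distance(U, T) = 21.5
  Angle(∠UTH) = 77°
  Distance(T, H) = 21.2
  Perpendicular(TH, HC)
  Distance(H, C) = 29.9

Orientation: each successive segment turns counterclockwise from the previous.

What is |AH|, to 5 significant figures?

17.209

∠VUT = 141.9° gives UT at -82.900° from the x-axis; with |UT| = 21.5, T = (-17.948, -24.382). ∠UTH = 77.0° gives TH at 20.100° from the x-axis; with |TH| = 21.2, H = (1.9604, -17.097). Then |AH| = |H − A| = 17.209.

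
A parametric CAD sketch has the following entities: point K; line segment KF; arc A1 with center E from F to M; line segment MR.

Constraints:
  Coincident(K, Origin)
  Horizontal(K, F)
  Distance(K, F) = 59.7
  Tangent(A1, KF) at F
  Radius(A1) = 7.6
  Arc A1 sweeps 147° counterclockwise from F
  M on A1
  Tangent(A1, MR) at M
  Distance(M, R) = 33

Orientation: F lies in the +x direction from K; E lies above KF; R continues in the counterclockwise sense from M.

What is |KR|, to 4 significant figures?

48.25

K is at the origin; K and F share the same y with |KF| = 59.7 and F on the +x side, so F = (59.70, 0.000). The tangent condition forces EF to be normal to KF, so E = F + (0, 7.6) = (59.70, 7.600). On A1, F sits at bearing -90° from E; a 147° counterclockwise sweep puts M at bearing 57°, so M = E + 7.6·(cos 57°, sin 57°) = (63.84, 13.97). The tangent condition forces EM to be normal to MR, so MR runs along (−sin 57°, cos 57°); with |MR| = 33.0, R = (36.16, 31.95). Then |KR| = |R − K| = 48.25.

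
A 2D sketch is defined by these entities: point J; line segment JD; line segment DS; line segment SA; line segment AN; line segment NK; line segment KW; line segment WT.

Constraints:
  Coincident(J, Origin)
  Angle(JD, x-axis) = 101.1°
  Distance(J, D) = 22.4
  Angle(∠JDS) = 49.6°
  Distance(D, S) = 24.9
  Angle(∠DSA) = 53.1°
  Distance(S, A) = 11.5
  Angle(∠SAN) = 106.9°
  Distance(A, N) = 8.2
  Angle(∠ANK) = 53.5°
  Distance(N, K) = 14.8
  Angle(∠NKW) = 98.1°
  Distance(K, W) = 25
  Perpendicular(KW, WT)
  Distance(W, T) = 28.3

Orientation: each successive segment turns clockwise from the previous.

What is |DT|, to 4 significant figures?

40.02

J is at the origin; JD runs at 101.1° with length 22.4, so D = (-4.312, 21.98). ∠JDS = 49.6° gives DS at -29.30° from the x-axis; with |DS| = 24.9, S = (17.40, 9.795). ∠DSA = 53.1° gives SA at -156.2° from the x-axis; with |SA| = 11.5, A = (6.880, 5.155). ∠SAN = 106.9° gives AN at 130.7° from the x-axis; with |AN| = 8.2, N = (1.533, 11.37). ∠ANK = 53.5° gives NK at 4.200° from the x-axis; with |NK| = 14.8, K = (16.29, 12.46). ∠NKW = 98.1° gives KW at -77.70° from the x-axis; with |KW| = 25.0, W = (21.62, -11.97). KW is perpendicular to WT, so WT runs at -167.7°; with |WT| = 28.3, T = (-6.032, -18.00). Then |DT| = |T − D| = 40.02.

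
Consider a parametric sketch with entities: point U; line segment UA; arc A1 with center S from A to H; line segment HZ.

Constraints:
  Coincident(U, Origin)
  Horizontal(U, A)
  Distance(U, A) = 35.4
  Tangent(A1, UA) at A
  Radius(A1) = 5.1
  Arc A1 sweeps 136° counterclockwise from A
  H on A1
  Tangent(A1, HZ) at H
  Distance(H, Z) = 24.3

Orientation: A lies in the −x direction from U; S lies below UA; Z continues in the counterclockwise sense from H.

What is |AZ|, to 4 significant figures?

29.19

U is at the origin; UA is horizontal with |UA| = 35.4 and A on the −x side, so A = (-35.40, 0.000). Since A1 is tangent to UA there, SA ⟂ UA, so S = A + (0, -5.1) = (-35.40, -5.100). On A1, A sits at bearing 90° from S; a 136° counterclockwise sweep puts H at bearing 226°, so H = S + 5.1·(cos 226°, sin 226°) = (-38.94, -8.769). Since A1 is tangent to HZ there, SH ⟂ HZ, so HZ runs along (−sin 226°, cos 226°); with |HZ| = 24.3, Z = (-21.46, -25.65). Then |AZ| = |Z − A| = 29.19.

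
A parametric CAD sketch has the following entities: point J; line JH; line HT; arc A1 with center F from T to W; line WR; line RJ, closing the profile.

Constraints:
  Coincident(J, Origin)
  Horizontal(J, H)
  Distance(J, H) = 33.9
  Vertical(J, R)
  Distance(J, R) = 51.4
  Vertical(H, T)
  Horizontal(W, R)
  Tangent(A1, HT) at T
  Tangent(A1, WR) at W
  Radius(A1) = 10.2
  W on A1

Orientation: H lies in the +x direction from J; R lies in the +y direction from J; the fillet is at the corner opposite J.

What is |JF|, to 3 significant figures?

47.5

JR is vertical with |JR| = 51.4 and R on the +y side, so R = (0.00, 51.4). The virtual corner opposite J is at (33.9, 51.4). The tangent condition forces FT to be normal to HT and tangency of A1 to WR means the radius FW is perpendicular to WR, with radius 10.2, so the center F sits 10.2 in from both sides at F = (23.7, 41.2). Then |JF| = |F − J| = 47.5.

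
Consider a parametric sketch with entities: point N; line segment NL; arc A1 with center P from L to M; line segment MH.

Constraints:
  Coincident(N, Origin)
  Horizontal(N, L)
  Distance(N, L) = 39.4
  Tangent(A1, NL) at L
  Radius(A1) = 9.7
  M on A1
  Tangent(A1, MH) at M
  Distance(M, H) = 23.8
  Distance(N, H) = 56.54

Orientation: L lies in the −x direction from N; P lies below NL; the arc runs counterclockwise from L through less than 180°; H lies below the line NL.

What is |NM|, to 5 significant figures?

50.265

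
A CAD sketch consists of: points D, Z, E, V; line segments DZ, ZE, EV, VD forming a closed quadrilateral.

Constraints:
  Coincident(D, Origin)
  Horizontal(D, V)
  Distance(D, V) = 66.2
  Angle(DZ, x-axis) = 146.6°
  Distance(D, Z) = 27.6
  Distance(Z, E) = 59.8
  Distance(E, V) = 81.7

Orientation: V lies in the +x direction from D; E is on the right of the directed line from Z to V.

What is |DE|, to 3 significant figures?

41.8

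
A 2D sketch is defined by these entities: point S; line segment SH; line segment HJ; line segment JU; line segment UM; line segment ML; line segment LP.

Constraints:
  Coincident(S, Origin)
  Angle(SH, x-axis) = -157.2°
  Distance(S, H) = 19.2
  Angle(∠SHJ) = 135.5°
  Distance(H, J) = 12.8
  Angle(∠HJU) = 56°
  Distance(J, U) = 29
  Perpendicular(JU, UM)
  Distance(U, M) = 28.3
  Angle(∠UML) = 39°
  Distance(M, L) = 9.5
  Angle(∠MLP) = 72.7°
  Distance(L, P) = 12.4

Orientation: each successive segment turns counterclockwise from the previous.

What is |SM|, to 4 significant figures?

14.19

∠HJU = 56.0° gives JU at 11.30° from the x-axis; with |JU| = 29.0, U = (5.798, -13.57). JU ⟂ UM, so UM runs at 101.3°; with |UM| = 28.3, M = (0.2532, 14.19). Then |SM| = |M − S| = 14.19.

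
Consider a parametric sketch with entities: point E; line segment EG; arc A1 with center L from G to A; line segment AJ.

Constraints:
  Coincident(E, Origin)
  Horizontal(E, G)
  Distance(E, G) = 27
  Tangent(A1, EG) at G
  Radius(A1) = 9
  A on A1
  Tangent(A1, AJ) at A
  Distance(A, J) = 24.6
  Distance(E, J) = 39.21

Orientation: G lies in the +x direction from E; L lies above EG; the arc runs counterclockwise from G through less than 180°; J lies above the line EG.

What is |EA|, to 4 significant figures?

37.11

Checks: ∠(LG, GE) = 90.00° ✓; |LG| = 9.000 ✓; |LA| = 9.000 ✓; ∠(LA, AJ) = 90.00° ✓; |AJ| = 24.60 ✓; |EJ| = 39.21 ✓.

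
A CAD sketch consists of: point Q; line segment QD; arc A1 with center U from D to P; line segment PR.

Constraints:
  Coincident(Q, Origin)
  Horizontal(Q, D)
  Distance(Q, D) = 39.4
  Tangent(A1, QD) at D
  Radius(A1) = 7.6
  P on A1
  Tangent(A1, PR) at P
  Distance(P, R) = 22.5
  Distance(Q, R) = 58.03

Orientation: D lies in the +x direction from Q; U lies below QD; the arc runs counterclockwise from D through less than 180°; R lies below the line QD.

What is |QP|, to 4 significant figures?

36.60

Checks: |UD| = 7.600 ✓; |UP| = 7.600 ✓; ∠(UP, PR) = 90.00° ✓; |PR| = 22.50 ✓; |QR| = 58.03 ✓.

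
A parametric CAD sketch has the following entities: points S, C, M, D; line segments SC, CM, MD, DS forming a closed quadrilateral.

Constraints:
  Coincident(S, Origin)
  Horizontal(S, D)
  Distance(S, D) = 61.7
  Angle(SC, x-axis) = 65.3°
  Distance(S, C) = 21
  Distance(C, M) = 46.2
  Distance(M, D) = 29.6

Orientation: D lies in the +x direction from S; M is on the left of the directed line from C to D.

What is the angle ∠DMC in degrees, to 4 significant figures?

93.24°

Checks: |CM| = 46.20 ✓; |MD| = 29.60 ✓.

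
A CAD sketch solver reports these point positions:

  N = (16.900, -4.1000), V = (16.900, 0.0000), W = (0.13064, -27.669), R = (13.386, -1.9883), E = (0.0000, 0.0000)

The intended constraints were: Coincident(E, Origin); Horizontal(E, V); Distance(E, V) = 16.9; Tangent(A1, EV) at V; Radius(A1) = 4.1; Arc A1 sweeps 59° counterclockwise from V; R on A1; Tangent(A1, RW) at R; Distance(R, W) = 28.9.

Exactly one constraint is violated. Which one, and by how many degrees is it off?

Tangent(A1, RW) at R — off by 3.70°.

E = (0.00, 0.00) ✓; E.y = 0.00, V.y = 0.00 ✓; |EV| = 16.90 ✓; ∠(NV, VE) = 90.00° ✓; |NV| = 4.100 ✓; bearing(N→R) − bearing(N→V) = 59.00° ✓; |NR| = 4.100 ✓; ∠(NR, RW) = 86.30° ✗; |RW| = 28.90 ✓.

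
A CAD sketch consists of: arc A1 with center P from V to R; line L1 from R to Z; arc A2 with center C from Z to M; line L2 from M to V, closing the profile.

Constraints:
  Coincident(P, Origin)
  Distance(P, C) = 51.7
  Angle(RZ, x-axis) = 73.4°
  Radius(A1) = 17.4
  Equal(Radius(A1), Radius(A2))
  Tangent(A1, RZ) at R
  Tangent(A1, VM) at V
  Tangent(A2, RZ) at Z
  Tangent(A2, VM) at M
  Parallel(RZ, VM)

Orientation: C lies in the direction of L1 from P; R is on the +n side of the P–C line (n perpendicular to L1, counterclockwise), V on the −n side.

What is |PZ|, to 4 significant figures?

54.55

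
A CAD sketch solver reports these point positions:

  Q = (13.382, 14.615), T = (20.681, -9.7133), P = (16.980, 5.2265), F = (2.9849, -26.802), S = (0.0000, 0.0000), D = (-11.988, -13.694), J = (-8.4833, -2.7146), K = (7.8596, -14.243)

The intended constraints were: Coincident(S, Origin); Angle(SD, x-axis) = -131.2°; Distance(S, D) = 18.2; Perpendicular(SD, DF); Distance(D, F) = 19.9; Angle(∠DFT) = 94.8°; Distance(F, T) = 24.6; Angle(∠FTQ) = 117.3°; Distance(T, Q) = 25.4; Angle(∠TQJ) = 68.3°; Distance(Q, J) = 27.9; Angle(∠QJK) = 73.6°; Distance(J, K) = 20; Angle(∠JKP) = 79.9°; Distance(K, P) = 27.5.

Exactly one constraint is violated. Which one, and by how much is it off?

Distance(K, P) = 27.5 — off by 6.00.

S = (0.00, 0.00) ✓; SD at -131.2° ✓; |SD| = 18.20 ✓; ∠(SD, DF) = 90.00° ✓; |DF| = 19.90 ✓; ∠DFT = 94.80° ✓; |FT| = 24.60 ✓; ∠FTQ = 117.3° ✓; |TQ| = 25.40 ✓; ∠TQJ = 68.30° ✓; |QJ| = 27.90 ✓; ∠QJK = 73.60° ✓; |JK| = 20.00 ✓; ∠JKP = 79.90° ✓; |KP| = 21.50 ✗.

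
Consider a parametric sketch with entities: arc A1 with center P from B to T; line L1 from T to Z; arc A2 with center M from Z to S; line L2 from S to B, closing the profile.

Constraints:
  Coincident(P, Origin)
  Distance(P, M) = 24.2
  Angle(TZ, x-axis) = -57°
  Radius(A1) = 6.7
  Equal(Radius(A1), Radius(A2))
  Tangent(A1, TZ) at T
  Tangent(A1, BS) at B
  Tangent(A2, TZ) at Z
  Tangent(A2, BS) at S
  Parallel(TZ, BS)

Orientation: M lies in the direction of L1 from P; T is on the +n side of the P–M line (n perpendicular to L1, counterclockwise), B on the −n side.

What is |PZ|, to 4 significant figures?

25.11

Tangency of A1 to both parallel lines with radius 6.7 puts T and B at P ± 6.7·n: T = (5.619, 3.649), B = (-5.619, -3.649). Equal radii place Z and S the same way about M: Z = M + 6.7·n = (18.80, -16.65), S = M − 6.7·n = (7.561, -23.94). Then |PZ| = |Z − P| = 25.11.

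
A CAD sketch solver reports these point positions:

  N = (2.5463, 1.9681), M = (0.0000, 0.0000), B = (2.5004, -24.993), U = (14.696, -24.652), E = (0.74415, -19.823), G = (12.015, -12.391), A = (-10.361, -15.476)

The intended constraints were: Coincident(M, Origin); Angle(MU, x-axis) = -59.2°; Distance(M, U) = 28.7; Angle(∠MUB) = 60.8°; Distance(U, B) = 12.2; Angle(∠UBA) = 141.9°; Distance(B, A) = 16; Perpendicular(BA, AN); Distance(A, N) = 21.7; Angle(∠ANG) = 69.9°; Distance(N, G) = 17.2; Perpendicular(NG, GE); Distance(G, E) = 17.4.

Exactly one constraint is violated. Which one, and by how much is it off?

Distance(G, E) = 17.4 — off by 3.90.

M = (0.00, 0.00) ✓; MU at -59.20° ✓; |MU| = 28.70 ✓; ∠MUB = 60.80° ✓; |UB| = 12.20 ✓; ∠UBA = 141.9° ✓; |BA| = 16.00 ✓; ∠(BA, AN) = 90.00° ✓; |AN| = 21.70 ✓; ∠ANG = 69.90° ✓; |NG| = 17.20 ✓; ∠(NG, GE) = 90.00° ✓; |GE| = 13.50 ✗.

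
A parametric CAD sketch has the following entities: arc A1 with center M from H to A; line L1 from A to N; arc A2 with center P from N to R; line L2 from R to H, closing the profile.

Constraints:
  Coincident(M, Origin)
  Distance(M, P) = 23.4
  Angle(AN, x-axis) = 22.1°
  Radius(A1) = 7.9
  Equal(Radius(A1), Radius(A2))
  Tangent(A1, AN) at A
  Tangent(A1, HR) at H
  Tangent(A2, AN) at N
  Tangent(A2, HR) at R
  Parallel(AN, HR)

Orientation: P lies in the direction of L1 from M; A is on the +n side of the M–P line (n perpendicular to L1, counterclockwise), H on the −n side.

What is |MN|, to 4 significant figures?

24.70

Tangency of A1 to both parallel lines with radius 7.9 puts A and H at M ± 7.9·n: A = (-2.972, 7.320), H = (2.972, -7.320). Equal radii place N and R the same way about P: N = P + 7.9·n = (18.71, 16.12), R = P − 7.9·n = (24.65, 1.484). Then |MN| = |N − M| = 24.70.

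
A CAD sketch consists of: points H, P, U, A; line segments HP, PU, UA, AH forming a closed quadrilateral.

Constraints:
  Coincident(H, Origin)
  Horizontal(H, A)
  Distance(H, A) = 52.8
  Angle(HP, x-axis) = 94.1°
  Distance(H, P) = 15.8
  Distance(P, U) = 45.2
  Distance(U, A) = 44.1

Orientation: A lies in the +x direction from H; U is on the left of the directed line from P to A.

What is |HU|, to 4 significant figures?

54.79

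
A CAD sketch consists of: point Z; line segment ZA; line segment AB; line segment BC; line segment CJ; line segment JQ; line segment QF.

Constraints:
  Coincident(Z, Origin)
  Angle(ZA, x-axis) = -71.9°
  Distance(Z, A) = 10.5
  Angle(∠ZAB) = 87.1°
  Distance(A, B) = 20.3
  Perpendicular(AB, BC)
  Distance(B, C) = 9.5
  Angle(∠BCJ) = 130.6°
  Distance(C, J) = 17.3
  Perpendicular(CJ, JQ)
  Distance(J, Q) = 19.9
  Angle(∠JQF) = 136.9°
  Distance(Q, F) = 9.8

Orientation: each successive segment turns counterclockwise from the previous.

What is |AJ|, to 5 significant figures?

21.960

The perpendicularity gives BC at right angles to AB, so BC runs at 111.00°; with |BC| = 9.5, C = (18.809, 6.1635). ∠BCJ = 130.6° gives CJ at 160.40° from the x-axis; with |CJ| = 17.3, J = (2.5117, 11.967). Then |AJ| = |J − A| = 21.960.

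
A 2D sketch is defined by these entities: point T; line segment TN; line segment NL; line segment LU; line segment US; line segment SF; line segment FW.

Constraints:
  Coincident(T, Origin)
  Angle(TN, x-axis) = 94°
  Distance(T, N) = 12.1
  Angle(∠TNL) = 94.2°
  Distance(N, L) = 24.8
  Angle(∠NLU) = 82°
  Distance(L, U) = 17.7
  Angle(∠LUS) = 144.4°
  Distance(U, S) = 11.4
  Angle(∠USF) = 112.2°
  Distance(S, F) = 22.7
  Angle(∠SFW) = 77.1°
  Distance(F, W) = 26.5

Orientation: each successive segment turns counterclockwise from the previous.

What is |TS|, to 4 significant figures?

20.59

T is at the origin; TN runs at 94.0° with length 12.1, so N = (-0.8441, 12.07). ∠TNL = 94.2° gives NL at 179.8° from the x-axis; with |NL| = 24.8, L = (-25.64, 12.16). ∠NLU = 82.0° gives LU at -82.20° from the x-axis; with |LU| = 17.7, U = (-23.24, -5.379). ∠LUS = 144.4° gives US at -46.60° from the x-axis; with |US| = 11.4, S = (-15.41, -13.66). Then |TS| = |S − T| = 20.59.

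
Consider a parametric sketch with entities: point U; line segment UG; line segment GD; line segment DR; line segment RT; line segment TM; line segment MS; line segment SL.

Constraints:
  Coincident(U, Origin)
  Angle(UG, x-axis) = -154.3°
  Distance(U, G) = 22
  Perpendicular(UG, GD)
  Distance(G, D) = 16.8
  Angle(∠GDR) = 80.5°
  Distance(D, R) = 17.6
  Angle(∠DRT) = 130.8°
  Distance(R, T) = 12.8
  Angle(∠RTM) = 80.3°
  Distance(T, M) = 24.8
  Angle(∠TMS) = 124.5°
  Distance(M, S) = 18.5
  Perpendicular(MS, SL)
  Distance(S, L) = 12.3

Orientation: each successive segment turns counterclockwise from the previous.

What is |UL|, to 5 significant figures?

32.848

U is at the origin; UG runs at -154.3° with length 22.0, so G = (-19.824, -9.5405). The perpendicularity gives GD at right angles to UG, so GD runs at -64.300°; with |GD| = 16.8, D = (-12.538, -24.679). ∠GDR = 80.5° gives DR at 35.200° from the x-axis; with |DR| = 17.6, R = (1.8435, -14.533). ∠DRT = 130.8° gives RT at 84.400° from the x-axis; with |RT| = 12.8, T = (3.0926, -1.7945). ∠RTM = 80.3° gives TM at -175.90° from the x-axis; with |TM| = 24.8, M = (-21.644, -3.5676). ∠TMS = 124.5° gives MS at -120.40° from the x-axis; with |MS| = 18.5, S = (-31.006, -19.524). MS is perpendicular to SL, so SL runs at -30.400°; with |SL| = 12.3, L = (-20.397, -25.748). Then |UL| = |L − U| = 32.848.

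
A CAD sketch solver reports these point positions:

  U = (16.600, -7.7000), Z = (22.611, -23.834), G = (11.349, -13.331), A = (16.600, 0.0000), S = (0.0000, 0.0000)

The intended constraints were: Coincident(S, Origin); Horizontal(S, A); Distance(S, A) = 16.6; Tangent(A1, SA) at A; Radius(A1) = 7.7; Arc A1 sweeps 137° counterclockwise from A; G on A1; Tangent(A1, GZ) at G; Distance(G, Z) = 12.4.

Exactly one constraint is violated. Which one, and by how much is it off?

Distance(G, Z) = 12.4 — off by 3.00.

S = (0.00, 0.00) ✓; S.y = 0.00, A.y = 0.00 ✓; |SA| = 16.60 ✓; ∠(UA, AS) = 90.00° ✓; |UA| = 7.700 ✓; bearing(U→G) − bearing(U→A) = 137.0° ✓; |UG| = 7.699 ✓; ∠(UG, GZ) = 90.00° ✓; |GZ| = 15.40 ✗.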